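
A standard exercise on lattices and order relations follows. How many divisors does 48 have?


Divisors of 48: [1, 2, 3, 4, 6, 8, 12, 16, 24, 48]
Count: 10


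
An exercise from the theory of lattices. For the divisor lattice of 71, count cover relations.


A cover relation a -< b holds when a < b with no c strictly between.
Cover relations:
  1 -< 71
Total: 1


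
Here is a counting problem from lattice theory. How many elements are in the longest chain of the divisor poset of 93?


A chain is a totally ordered subset; we count the number of elements in a maximum chain.
Compute, for each element x, the size of the longest chain ending at x:
  1: 1
  3: 2
  31: 2
  93: 3
A maximum chain: 1 < 3 < 93
Number of elements in the longest chain: 3


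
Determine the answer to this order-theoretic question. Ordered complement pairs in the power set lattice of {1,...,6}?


Complement pair (a,b): a meet b = bottom, a join b = top.
Here: A intersect B = {} and A union B = {1,...,6}.
Pairs found: ({},{1,2,3,4,5,6}), ({1},{2,3,4,5,6}), ({2},{1,3,4,5,6}), ({3},{1,2,4,5,6}), ... (60 more)
Total ordered pairs: 64


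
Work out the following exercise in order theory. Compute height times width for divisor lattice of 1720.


Height = length of longest chain minus 1; width = size of largest antichain.
A maximum chain: 1 | 43 | 215 | 430 | 860 | 1720  (height 5).
A maximum antichain: {4, 10, 86, 215}  (width 4).
Product = 5 * 4 = 20


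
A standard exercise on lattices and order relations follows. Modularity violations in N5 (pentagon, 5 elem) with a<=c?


Modular law: if a <= c then a v (b ^ c) = (a v b) ^ c.
Check all triples (a,b,c) with a <= c among 5 elements.
  e.g. a=a, b=c, c=b: lhs=a != rhs=b
Total violating triples: 1


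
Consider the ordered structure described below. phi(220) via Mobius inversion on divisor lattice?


phi(n) = n * prod_{p|n} (1 - 1/p).
Prime divisors of 220: [2, 5, 11]
phi(220) = 220 * (1 - 1/2) * (1 - 1/5) * (1 - 1/11)
phi(220) = 80


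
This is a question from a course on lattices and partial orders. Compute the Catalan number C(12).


C(n) = C(2n, n) / (n+1).
C(24, 12) = 2704156
C(12) = 2704156 / 13 = 208012


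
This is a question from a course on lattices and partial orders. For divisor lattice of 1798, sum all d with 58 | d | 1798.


Interval [58,1798] in divisors of 1798: [58, 1798]
Sum = 1856


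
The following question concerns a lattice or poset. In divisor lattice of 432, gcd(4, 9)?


Meet=gcd.
gcd(4,9)=1


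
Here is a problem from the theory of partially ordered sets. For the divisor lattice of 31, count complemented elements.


An element a is complemented if some b has a meet b = bottom, a join b = top.
a is complemented iff gcd(a, n/a)=1, i.e. a is a unitary divisor of 31.
Complemented elements: 1, 31
Count: 2


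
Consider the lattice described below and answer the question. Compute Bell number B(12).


B(n) = number of set partitions of an n-element set.
B(n) satisfies the recurrence: B(n+1) = sum_k C(n,k)*B(k).
B(12) = 4213597


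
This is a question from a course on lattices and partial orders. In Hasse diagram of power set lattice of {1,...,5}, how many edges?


A cover relation a -< b holds when a < b with no c strictly between.
Cover relations:
  {} -< {1}
  {} -< {2}
  {} -< {3}
  {} -< {4}
  {} -< {5}
  {1} -< {1,2}
  {1} -< {1,3}
  {1} -< {1,4}
  ...72 more
Total: 80


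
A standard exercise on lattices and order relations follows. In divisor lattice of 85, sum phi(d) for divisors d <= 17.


Divisors of 85 up to 17: [1, 5, 17]
phi values: [1, 4, 16]
Sum = 21


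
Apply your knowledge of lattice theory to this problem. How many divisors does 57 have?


Divisors of 57: [1, 3, 19, 57]
Count: 4


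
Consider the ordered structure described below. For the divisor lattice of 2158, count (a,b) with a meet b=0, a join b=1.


Complement pair (a,b): a meet b = bottom, a join b = top.
Here: gcd(a,b)=1 and lcm(a,b)=2158, i.e. a*b=2158 with a,b coprime.
Pairs found: (1,2158), (2,1079), (13,166), (26,83), ... (4 more)
Total ordered pairs: 8


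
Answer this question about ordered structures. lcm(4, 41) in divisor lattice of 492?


Join=lcm.
gcd(4,41)=1
lcm=164


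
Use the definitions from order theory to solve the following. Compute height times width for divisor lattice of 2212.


Height = length of longest chain minus 1; width = size of largest antichain.
A maximum chain: 1 | 79 | 553 | 1106 | 2212  (height 4).
A maximum antichain: {4, 14, 158, 553}  (width 4).
Product = 4 * 4 = 16


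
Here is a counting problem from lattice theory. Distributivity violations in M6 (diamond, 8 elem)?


Distributive law: a ^ (b v c) = (a ^ b) v (a ^ c).
Check all 8^3 = 512 ordered triples (a,b,c).
  e.g. a=a1, b=a2, c=a3: lhs=a1 != rhs=0
  e.g. a=a1, b=a2, c=a4: lhs=a1 != rhs=0
Total violating triples: 120


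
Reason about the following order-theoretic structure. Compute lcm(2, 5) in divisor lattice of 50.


In a divisor lattice, join = lcm (least common multiple).
gcd(2,5) = 1
lcm(2,5) = 2*5/gcd = 10/1 = 10


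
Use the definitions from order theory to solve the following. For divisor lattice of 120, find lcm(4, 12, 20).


In a divisor lattice, join = lcm (least common multiple).
Compute lcm iteratively: start with first element, then lcm(current, next).
Elements: [4, 12, 20]
lcm(4,12) = 12
lcm(12,20) = 60
Final lcm = 60


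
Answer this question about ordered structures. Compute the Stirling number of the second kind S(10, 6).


S(n,k) = k*S(n-1,k) + S(n-1,k-1).
S(9,6) = 2646, S(9,5) = 6951
S(10,6) = 6*2646 + 6951 = 15876 + 6951
S(10,6) = 22827


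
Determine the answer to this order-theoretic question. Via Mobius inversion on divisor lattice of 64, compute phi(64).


phi(n) = n * prod_{p|n} (1 - 1/p).
Prime divisors of 64: [2]
phi(64) = 64 * (1 - 1/2)
phi(64) = 32


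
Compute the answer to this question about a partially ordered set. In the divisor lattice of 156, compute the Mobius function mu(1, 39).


In a divisor lattice, mu(a,b) = mu(b/a) where mu is the classical Mobius function.
b/a = 39/1 = 39
Prime factorization of 39: primes [3, 13]
39 is squarefree with 2 prime factor(s), so mu(39) = (-1)^2 = 1


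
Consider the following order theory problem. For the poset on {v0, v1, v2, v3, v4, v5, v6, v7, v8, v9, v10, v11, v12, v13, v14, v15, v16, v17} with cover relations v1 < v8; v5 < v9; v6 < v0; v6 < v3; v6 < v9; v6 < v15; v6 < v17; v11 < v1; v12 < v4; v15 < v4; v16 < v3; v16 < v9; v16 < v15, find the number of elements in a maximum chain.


A chain is a totally ordered subset; we count the number of elements in a maximum chain.
Compute, for each element x, the size of the longest chain ending at x:
  v2: 1
  v5: 1
  v6: 1
  v7: 1
  v10: 1
  v11: 1
  ...
A maximum chain: v6 < v15 < v4
Number of elements in the longest chain: 3


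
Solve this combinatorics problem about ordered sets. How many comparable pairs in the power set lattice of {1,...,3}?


A comparable pair {a,b} has a < b or b < a in the order.
Count unordered pairs where one element is strictly below the other.
Examples: {{},{1}}, {{},{2}}, {{},{3}}, {{},{1,2}}, ...
Total comparable pairs: 19


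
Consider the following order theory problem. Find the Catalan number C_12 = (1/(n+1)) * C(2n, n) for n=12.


C(n) = C(2n, n) / (n+1).
C(24, 12) = 2704156
C(12) = 2704156 / 13 = 208012


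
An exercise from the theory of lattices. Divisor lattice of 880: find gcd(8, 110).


In a divisor lattice, meet = gcd (greatest common divisor).
By Euclidean algorithm or factoring: gcd(8,110) = 2


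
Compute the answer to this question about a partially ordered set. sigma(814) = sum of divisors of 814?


sigma(n) = sum of divisors.
Divisors of 814: [1, 2, 11, 22, 37, 74, 407, 814]
Sum = 1368


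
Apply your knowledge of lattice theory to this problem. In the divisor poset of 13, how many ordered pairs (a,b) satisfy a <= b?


The order relation is {(a,b) : a <= b}, reflexive so it includes (a,a).
Examples: (1,1), (1,13), (13,13)
Total ordered pairs: 3


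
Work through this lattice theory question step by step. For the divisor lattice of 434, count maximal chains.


A maximal chain goes from the minimum element to a maximal element via cover relations.
Counting all min-to-max paths in the cover graph.
Total maximal chains: 6


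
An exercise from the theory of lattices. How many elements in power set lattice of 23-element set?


Power set = 2^n.
2^23 = 8388608


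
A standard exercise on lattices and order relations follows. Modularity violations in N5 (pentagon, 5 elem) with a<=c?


Modular law: if a <= c then a v (b ^ c) = (a v b) ^ c.
Check all triples (a,b,c) with a <= c among 5 elements.
  e.g. a=a, b=c, c=b: lhs=a != rhs=b
Total violating triples: 1


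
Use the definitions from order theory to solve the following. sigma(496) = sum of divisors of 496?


sigma(n) = sum of divisors.
Divisors of 496: [1, 2, 4, 8, 16, 31, 62, 124, 248, 496]
Sum = 992


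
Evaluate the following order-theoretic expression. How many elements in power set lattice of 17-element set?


Power set = 2^n.
2^17 = 131072


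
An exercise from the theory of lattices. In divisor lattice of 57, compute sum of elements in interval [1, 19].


Interval [1,19] in divisors of 57: [1, 19]
Sum = 20


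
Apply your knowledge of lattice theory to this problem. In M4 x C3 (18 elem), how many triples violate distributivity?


Distributive law: a ^ (b v c) = (a ^ b) v (a ^ c).
Check all 18^3 = 5832 ordered triples (a,b,c).
  e.g. a=(a1,0), b=(a2,0), c=(a3,0): lhs=(a1,0) != rhs=(0,0)
  e.g. a=(a1,0), b=(a2,0), c=(a3,1): lhs=(a1,0) != rhs=(0,0)
Total violating triples: 648


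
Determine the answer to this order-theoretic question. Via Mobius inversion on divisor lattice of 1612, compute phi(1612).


phi(n) = n * prod_{p|n} (1 - 1/p).
Prime divisors of 1612: [2, 13, 31]
phi(1612) = 1612 * (1 - 1/2) * (1 - 1/13) * (1 - 1/31)
phi(1612) = 720


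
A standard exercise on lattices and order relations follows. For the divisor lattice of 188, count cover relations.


A cover relation a -< b holds when a < b with no c strictly between.
Cover relations:
  1 -< 2
  1 -< 47
  2 -< 4
  2 -< 94
  4 -< 188
  47 -< 94
  94 -< 188
Total: 7


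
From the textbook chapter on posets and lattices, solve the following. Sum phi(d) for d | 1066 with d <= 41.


Divisors of 1066 up to 41: [1, 2, 13, 26, 41]
phi values: [1, 1, 12, 12, 40]
Sum = 66


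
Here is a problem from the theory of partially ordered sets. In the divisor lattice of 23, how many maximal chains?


A maximal chain goes from the minimum element to a maximal element via cover relations.
Counting all min-to-max paths in the cover graph.
Total maximal chains: 1


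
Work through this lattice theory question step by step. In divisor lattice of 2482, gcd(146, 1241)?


Meet=gcd.
gcd(146,1241)=73


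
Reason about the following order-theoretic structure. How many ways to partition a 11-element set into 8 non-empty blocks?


S(n,k) = k*S(n-1,k) + S(n-1,k-1).
S(10,8) = 750, S(10,7) = 5880
S(11,8) = 8*750 + 5880 = 6000 + 5880
S(11,8) = 11880


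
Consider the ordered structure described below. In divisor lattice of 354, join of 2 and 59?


In a divisor lattice, join = lcm (least common multiple).
gcd(2,59) = 1
lcm(2,59) = 2*59/gcd = 118/1 = 118


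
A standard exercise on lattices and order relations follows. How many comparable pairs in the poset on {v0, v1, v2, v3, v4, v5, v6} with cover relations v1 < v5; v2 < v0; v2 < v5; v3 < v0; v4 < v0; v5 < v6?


A comparable pair {a,b} has a < b or b < a in the order.
Count unordered pairs where one element is strictly below the other.
Examples: {v0,v2}, {v0,v3}, {v0,v4}, {v1,v5}, ...
Total comparable pairs: 8


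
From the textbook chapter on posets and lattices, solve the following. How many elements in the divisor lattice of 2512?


Divisors of 2512: [1, 2, 4, 8, 16, 157, 314, 628, 1256, 2512]
Count: 10


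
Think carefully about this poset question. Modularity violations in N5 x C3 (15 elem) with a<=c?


Modular law: if a <= c then a v (b ^ c) = (a v b) ^ c.
Check all triples (a,b,c) with a <= c among 15 elements.
  e.g. a=(a,0), b=(c,0), c=(b,0): lhs=(a,0) != rhs=(b,0)
  e.g. a=(a,0), b=(c,1), c=(b,0): lhs=(a,0) != rhs=(b,0)
Total violating triples: 18


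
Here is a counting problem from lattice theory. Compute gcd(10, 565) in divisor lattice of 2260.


In a divisor lattice, meet = gcd (greatest common divisor).
By Euclidean algorithm or factoring: gcd(10,565) = 5


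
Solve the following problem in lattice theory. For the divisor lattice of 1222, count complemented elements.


An element a is complemented if some b has a meet b = bottom, a join b = top.
a is complemented iff gcd(a, n/a)=1, i.e. a is a unitary divisor of 1222.
Complemented elements: 1, 2, 13, 26, 47, 94, ... (2 more)
Count: 8


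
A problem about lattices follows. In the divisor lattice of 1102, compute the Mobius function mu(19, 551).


In a divisor lattice, mu(a,b) = mu(b/a) where mu is the classical Mobius function.
b/a = 551/19 = 29
Prime factorization of 29: primes [29]
29 is squarefree with 1 prime factor(s), so mu(29) = (-1)^1 = -1


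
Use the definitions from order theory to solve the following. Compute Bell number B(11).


B(n) = number of set partitions of an n-element set.
B(n) satisfies the recurrence: B(n+1) = sum_k C(n,k)*B(k).
B(11) = 678570


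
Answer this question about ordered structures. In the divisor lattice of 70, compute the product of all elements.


Divisors of 70: [1, 2, 5, 7, 10, 14, 35, 70]
Product = n^(d(n)/2) = 70^(8/2)
Product = 24010000


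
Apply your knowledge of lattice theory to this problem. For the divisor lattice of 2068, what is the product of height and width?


Height = length of longest chain minus 1; width = size of largest antichain.
A maximum chain: 1 | 47 | 517 | 1034 | 2068  (height 4).
A maximum antichain: {4, 22, 94, 517}  (width 4).
Product = 4 * 4 = 16


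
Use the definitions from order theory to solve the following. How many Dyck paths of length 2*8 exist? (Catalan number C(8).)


C(n) = C(2n, n) / (n+1).
C(16, 8) = 12870
C(8) = 12870 / 9 = 1430


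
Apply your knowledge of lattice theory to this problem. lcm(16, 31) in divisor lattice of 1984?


Join=lcm.
gcd(16,31)=1
lcm=496


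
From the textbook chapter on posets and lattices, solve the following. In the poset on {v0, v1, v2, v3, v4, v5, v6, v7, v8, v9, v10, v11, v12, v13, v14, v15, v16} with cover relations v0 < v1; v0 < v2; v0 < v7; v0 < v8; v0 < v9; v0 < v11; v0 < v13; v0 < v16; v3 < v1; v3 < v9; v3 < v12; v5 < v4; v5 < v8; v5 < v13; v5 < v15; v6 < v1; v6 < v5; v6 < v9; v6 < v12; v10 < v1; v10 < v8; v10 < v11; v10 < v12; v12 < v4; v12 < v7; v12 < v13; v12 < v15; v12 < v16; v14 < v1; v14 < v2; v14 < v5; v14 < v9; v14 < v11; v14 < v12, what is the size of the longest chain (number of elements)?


A chain is a totally ordered subset; we count the number of elements in a maximum chain.
Compute, for each element x, the size of the longest chain ending at x:
  v0: 1
  v3: 1
  v6: 1
  v10: 1
  v14: 1
  v2: 2
  ...
A maximum chain: v6 < v5 < v4
Number of elements in the longest chain: 3


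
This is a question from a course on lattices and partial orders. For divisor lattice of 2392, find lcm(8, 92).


In a divisor lattice, join = lcm (least common multiple).
Compute lcm iteratively: start with first element, then lcm(current, next).
Elements: [8, 92]
lcm(8,92) = 184
Final lcm = 184


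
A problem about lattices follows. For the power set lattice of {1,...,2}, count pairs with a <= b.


The order relation is {(a,b) : a <= b}, reflexive so it includes (a,a).
Examples: ({},{}), ({},{1,2}), ({},{1}), ({},{2}), ({1,2},{1,2}), ...
Total ordered pairs: 9


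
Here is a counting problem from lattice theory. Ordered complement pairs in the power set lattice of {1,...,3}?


Complement pair (a,b): a meet b = bottom, a join b = top.
Here: A intersect B = {} and A union B = {1,...,3}.
Pairs found: ({},{1,2,3}), ({1},{2,3}), ({2},{1,3}), ({3},{1,2}), ... (4 more)
Total ordered pairs: 8


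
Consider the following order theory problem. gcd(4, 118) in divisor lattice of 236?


Meet=gcd.
gcd(4,118)=2


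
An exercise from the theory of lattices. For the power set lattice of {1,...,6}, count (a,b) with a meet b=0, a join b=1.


Complement pair (a,b): a meet b = bottom, a join b = top.
Here: A intersect B = {} and A union B = {1,...,6}.
Pairs found: ({},{1,2,3,4,5,6}), ({1},{2,3,4,5,6}), ({2},{1,3,4,5,6}), ({3},{1,2,4,5,6}), ... (60 more)
Total ordered pairs: 64


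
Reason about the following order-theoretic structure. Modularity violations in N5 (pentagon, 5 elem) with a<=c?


Modular law: if a <= c then a v (b ^ c) = (a v b) ^ c.
Check all triples (a,b,c) with a <= c among 5 elements.
  e.g. a=a, b=c, c=b: lhs=a != rhs=b
Total violating triples: 1


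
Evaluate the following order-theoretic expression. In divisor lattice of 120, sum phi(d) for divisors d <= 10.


Divisors of 120 up to 10: [1, 2, 3, 4, 5, 6, 8, 10]
phi values: [1, 1, 2, 2, 4, 2, 4, 4]
Sum = 20


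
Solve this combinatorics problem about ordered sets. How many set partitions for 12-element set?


B(n) = number of set partitions of an n-element set.
B(n) satisfies the recurrence: B(n+1) = sum_k C(n,k)*B(k).
B(12) = 4213597


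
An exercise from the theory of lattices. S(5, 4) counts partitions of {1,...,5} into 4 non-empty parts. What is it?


S(n,k) = k*S(n-1,k) + S(n-1,k-1).
S(4,4) = 1, S(4,3) = 6
S(5,4) = 4*1 + 6 = 4 + 6
S(5,4) = 10


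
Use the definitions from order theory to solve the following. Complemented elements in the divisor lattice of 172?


An element a is complemented if some b has a meet b = bottom, a join b = top.
a is complemented iff gcd(a, n/a)=1, i.e. a is a unitary divisor of 172.
Complemented elements: 1, 4, 43, 172
Count: 4


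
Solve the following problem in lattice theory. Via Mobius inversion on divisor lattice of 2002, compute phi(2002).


phi(n) = n * prod_{p|n} (1 - 1/p).
Prime divisors of 2002: [2, 7, 11, 13]
phi(2002) = 2002 * (1 - 1/2) * (1 - 1/7) * (1 - 1/11) * (1 - 1/13)
phi(2002) = 720


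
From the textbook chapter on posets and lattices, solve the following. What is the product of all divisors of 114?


Divisors of 114: [1, 2, 3, 6, 19, 38, 57, 114]
Product = n^(d(n)/2) = 114^(8/2)
Product = 168896016


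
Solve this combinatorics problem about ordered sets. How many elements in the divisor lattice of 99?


Divisors of 99: [1, 3, 9, 11, 33, 99]
Count: 6


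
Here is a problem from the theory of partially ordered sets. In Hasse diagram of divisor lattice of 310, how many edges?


A cover relation a -< b holds when a < b with no c strictly between.
Cover relations:
  1 -< 2
  1 -< 5
  1 -< 31
  2 -< 10
  2 -< 62
  5 -< 10
  5 -< 155
  10 -< 310
  ...4 more
Total: 12


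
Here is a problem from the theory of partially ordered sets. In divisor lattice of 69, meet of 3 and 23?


In a divisor lattice, meet = gcd (greatest common divisor).
By Euclidean algorithm or factoring: gcd(3,23) = 1


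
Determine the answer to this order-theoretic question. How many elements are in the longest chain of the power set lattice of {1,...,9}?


A chain is a totally ordered subset; we count the number of elements in a maximum chain.
Compute, for each element x, the size of the longest chain ending at x:
  {}: 1
  {1}: 2
  {2}: 2
  {3}: 2
  {4}: 2
  {5}: 2
  ...
A maximum chain: {} < {1} < {1,2} < {1,2,3} < {1,2,3,4} < {1,2,3,4,5} < {1,2,3,4,5,6} < {1,2,3,4,5,6,7} < {1,2,3,4,5,6,7,8} < {1,2,3,4,5,6,7,8,9}
Number of elements in the longest chain: 10


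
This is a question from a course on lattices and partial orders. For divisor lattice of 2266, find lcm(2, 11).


In a divisor lattice, join = lcm (least common multiple).
Compute lcm iteratively: start with first element, then lcm(current, next).
Elements: [2, 11]
lcm(2,11) = 22
Final lcm = 22


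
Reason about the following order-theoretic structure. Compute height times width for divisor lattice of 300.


Height = length of longest chain minus 1; width = size of largest antichain.
A maximum chain: 1 | 5 | 25 | 75 | 150 | 300  (height 5).
A maximum antichain: {4, 6, 10, 15, 25}  (width 5).
Product = 5 * 5 = 25


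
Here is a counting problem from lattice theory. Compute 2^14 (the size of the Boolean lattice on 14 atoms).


Power set = 2^n.
2^14 = 16384


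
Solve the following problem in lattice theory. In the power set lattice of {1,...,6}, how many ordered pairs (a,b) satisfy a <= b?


The order relation is {(a,b) : a <= b}, reflexive so it includes (a,a).
Examples: ({},{}), ({},{1,2}), ({},{1,2,3}), ({},{1,2,3,4}), ({},{1,2,3,4,5}), ...
Total ordered pairs: 729


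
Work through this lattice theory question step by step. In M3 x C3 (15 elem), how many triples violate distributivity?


Distributive law: a ^ (b v c) = (a ^ b) v (a ^ c).
Check all 15^3 = 3375 ordered triples (a,b,c).
  e.g. a=(a1,0), b=(a2,0), c=(a3,0): lhs=(a1,0) != rhs=(0,0)
  e.g. a=(a1,0), b=(a2,0), c=(a3,1): lhs=(a1,0) != rhs=(0,0)
Total violating triples: 162


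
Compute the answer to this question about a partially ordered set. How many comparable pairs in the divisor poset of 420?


A comparable pair {a,b} has a < b or b < a in the order.
Count unordered pairs where one element is strictly below the other.
Examples: {1,2}, {1,3}, {1,4}, {1,5}, ...
Total comparable pairs: 138


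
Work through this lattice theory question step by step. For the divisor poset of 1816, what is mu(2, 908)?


In a divisor lattice, mu(a,b) = mu(b/a) where mu is the classical Mobius function.
b/a = 908/2 = 454
Prime factorization of 454: primes [2, 227]
454 is squarefree with 2 prime factor(s), so mu(454) = (-1)^2 = 1


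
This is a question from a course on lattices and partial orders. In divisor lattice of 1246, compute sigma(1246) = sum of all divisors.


sigma(n) = sum of divisors.
Divisors of 1246: [1, 2, 7, 14, 89, 178, 623, 1246]
Sum = 2160


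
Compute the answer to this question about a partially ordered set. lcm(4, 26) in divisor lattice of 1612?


Join=lcm.
gcd(4,26)=2
lcm=52


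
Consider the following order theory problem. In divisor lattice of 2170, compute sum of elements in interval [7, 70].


Interval [7,70] in divisors of 2170: [7, 14, 35, 70]
Sum = 126


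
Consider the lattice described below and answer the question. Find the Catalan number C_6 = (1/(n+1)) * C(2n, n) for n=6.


C(n) = C(2n, n) / (n+1).
C(12, 6) = 924
C(6) = 924 / 7 = 132


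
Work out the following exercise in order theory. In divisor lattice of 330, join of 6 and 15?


In a divisor lattice, join = lcm (least common multiple).
gcd(6,15) = 3
lcm(6,15) = 6*15/gcd = 90/3 = 30


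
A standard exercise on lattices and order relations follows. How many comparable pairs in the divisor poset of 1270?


A comparable pair {a,b} has a < b or b < a in the order.
Count unordered pairs where one element is strictly below the other.
Examples: {1,2}, {1,5}, {1,10}, {1,127}, ...
Total comparable pairs: 19


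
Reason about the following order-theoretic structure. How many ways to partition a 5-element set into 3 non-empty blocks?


S(n,k) = k*S(n-1,k) + S(n-1,k-1).
S(4,3) = 6, S(4,2) = 7
S(5,3) = 3*6 + 7 = 18 + 7
S(5,3) = 25


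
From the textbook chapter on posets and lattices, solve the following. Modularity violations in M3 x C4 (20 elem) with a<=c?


Modular law: if a <= c then a v (b ^ c) = (a v b) ^ c.
Check all triples (a,b,c) with a <= c among 20 elements.
This lattice is modular (diamonds M_m and their chain-products are modular).
Total violating triples: 0


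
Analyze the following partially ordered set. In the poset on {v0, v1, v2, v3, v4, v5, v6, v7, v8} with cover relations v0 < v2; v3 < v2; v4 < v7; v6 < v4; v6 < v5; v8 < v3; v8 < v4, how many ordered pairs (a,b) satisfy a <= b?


The order relation is {(a,b) : a <= b}, reflexive so it includes (a,a).
Examples: (v0,v0), (v0,v2), (v1,v1), (v2,v2), (v3,v2), ...
Total ordered pairs: 19


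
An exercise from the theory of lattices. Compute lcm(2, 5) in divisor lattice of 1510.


In a divisor lattice, join = lcm (least common multiple).
gcd(2,5) = 1
lcm(2,5) = 2*5/gcd = 10/1 = 10


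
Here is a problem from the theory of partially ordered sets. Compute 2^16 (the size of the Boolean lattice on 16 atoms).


Power set = 2^n.
2^16 = 65536


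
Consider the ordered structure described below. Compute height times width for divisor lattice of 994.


Height = length of longest chain minus 1; width = size of largest antichain.
A maximum chain: 1 | 71 | 497 | 994  (height 3).
A maximum antichain: {2, 7, 71}  (width 3).
Product = 3 * 3 = 9


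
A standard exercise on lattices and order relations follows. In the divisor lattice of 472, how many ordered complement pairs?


Complement pair (a,b): a meet b = bottom, a join b = top.
Here: gcd(a,b)=1 and lcm(a,b)=472, i.e. a*b=472 with a,b coprime.
Pairs found: (1,472), (8,59), (59,8), (472,1)
Total ordered pairs: 4


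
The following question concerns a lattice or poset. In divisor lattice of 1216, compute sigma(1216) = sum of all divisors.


sigma(n) = sum of divisors.
Divisors of 1216: [1, 2, 4, 8, 16, 19, 32, 38, 64, 76, 152, 304, 608, 1216]
Sum = 2540


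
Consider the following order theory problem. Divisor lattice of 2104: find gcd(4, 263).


In a divisor lattice, meet = gcd (greatest common divisor).
By Euclidean algorithm or factoring: gcd(4,263) = 1


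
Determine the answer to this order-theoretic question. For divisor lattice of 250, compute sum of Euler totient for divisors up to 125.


Divisors of 250 up to 125: [1, 2, 5, 10, 25, 50, 125]
phi values: [1, 1, 4, 4, 20, 20, 100]
Sum = 150


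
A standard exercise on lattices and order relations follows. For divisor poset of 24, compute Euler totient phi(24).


phi(n) = n * prod_{p|n} (1 - 1/p).
Prime divisors of 24: [2, 3]
phi(24) = 24 * (1 - 1/2) * (1 - 1/3)
phi(24) = 8


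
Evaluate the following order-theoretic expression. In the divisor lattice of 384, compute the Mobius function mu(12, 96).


In a divisor lattice, mu(a,b) = mu(b/a) where mu is the classical Mobius function.
b/a = 96/12 = 8
Prime factorization of 8: primes [2]
8 is not squarefree, so mu(8) = 0


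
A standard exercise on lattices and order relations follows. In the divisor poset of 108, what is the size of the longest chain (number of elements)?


A chain is a totally ordered subset; we count the number of elements in a maximum chain.
Compute, for each element x, the size of the longest chain ending at x:
  1: 1
  2: 2
  3: 2
  4: 3
  9: 3
  6: 3
  ...
A maximum chain: 1 < 2 < 4 < 12 < 36 < 108
Number of elements in the longest chain: 6


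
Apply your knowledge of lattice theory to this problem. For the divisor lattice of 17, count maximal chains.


A maximal chain goes from the minimum element to a maximal element via cover relations.
Counting all min-to-max paths in the cover graph.
Total maximal chains: 1


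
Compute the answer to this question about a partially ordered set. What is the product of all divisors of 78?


Divisors of 78: [1, 2, 3, 6, 13, 26, 39, 78]
Product = n^(d(n)/2) = 78^(8/2)
Product = 37015056


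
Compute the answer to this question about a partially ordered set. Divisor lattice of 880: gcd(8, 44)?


Meet=gcd.
gcd(8,44)=4


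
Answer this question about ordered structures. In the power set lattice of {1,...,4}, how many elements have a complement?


An element a is complemented if some b has a meet b = bottom, a join b = top.
every subset A has complement S\A, so all elements are complemented.
Complemented elements: {}, {1}, {2}, {3}, {4}, {1,2}, ... (10 more)
Count: 16


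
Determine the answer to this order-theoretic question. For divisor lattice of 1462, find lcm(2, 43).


In a divisor lattice, join = lcm (least common multiple).
Compute lcm iteratively: start with first element, then lcm(current, next).
Elements: [2, 43]
lcm(2,43) = 86
Final lcm = 86


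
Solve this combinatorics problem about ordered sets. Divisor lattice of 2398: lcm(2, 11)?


Join=lcm.
gcd(2,11)=1
lcm=22


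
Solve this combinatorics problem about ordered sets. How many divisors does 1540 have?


Divisors of 1540: [1, 2, 4, 5, 7, 10, 11, 14, 20, 22, 28, 35, 44, 55, 70, 77, 110, 140, 154, 220, 308, 385, 770, 1540]
Count: 24


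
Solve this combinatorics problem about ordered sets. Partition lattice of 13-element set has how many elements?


B(n) = number of set partitions of an n-element set.
B(n) satisfies the recurrence: B(n+1) = sum_k C(n,k)*B(k).
B(13) = 27644437


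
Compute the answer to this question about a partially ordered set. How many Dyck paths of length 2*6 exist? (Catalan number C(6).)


C(n) = C(2n, n) / (n+1).
C(12, 6) = 924
C(6) = 924 / 7 = 132


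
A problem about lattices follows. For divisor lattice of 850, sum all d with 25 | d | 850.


Interval [25,850] in divisors of 850: [25, 50, 425, 850]
Sum = 1350


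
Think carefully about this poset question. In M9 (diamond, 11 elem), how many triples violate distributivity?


Distributive law: a ^ (b v c) = (a ^ b) v (a ^ c).
Check all 11^3 = 1331 ordered triples (a,b,c).
  e.g. a=a1, b=a2, c=a3: lhs=a1 != rhs=0
  e.g. a=a1, b=a2, c=a4: lhs=a1 != rhs=0
Total violating triples: 504


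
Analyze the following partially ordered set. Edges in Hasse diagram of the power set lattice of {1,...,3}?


A cover relation a -< b holds when a < b with no c strictly between.
Cover relations:
  {} -< {1}
  {} -< {2}
  {} -< {3}
  {1} -< {1,2}
  {1} -< {1,3}
  {2} -< {1,2}
  {2} -< {2,3}
  {3} -< {1,3}
  ...4 more
Total: 12


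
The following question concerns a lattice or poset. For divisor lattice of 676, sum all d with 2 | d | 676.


Interval [2,676] in divisors of 676: [2, 4, 26, 52, 338, 676]
Sum = 1098


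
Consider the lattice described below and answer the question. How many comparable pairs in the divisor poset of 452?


A comparable pair {a,b} has a < b or b < a in the order.
Count unordered pairs where one element is strictly below the other.
Examples: {1,2}, {1,4}, {1,113}, {1,226}, ...
Total comparable pairs: 12


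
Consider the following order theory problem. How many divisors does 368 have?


Divisors of 368: [1, 2, 4, 8, 16, 23, 46, 92, 184, 368]
Count: 10


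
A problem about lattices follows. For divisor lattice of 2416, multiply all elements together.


Divisors of 2416: [1, 2, 4, 8, 16, 151, 302, 604, 1208, 2416]
Product = n^(d(n)/2) = 2416^(10/2)
Product = 82316074157080576


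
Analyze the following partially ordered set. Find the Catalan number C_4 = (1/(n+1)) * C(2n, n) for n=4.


C(n) = C(2n, n) / (n+1).
C(8, 4) = 70
C(4) = 70 / 5 = 14


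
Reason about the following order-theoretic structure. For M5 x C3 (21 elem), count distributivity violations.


Distributive law: a ^ (b v c) = (a ^ b) v (a ^ c).
Check all 21^3 = 9261 ordered triples (a,b,c).
  e.g. a=(a1,0), b=(a2,0), c=(a3,0): lhs=(a1,0) != rhs=(0,0)
  e.g. a=(a1,0), b=(a2,0), c=(a3,1): lhs=(a1,0) != rhs=(0,0)
Total violating triples: 1620


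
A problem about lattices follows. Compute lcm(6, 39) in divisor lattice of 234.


In a divisor lattice, join = lcm (least common multiple).
gcd(6,39) = 3
lcm(6,39) = 6*39/gcd = 234/3 = 78


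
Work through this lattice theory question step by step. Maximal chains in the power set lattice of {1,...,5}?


A maximal chain goes from the minimum element to a maximal element via cover relations.
Counting all min-to-max paths in the cover graph.
Total maximal chains: 120


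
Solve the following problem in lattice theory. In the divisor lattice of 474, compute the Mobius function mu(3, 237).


In a divisor lattice, mu(a,b) = mu(b/a) where mu is the classical Mobius function.
b/a = 237/3 = 79
Prime factorization of 79: primes [79]
79 is squarefree with 1 prime factor(s), so mu(79) = (-1)^1 = -1


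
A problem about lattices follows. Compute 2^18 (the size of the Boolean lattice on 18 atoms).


Power set = 2^n.
2^18 = 262144


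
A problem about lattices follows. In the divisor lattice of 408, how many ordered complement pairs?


Complement pair (a,b): a meet b = bottom, a join b = top.
Here: gcd(a,b)=1 and lcm(a,b)=408, i.e. a*b=408 with a,b coprime.
Pairs found: (1,408), (3,136), (8,51), (17,24), ... (4 more)
Total ordered pairs: 8


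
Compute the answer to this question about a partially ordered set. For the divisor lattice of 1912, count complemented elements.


An element a is complemented if some b has a meet b = bottom, a join b = top.
a is complemented iff gcd(a, n/a)=1, i.e. a is a unitary divisor of 1912.
Complemented elements: 1, 8, 239, 1912
Count: 4


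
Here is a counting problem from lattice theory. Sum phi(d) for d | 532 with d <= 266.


Divisors of 532 up to 266: [1, 2, 4, 7, 14, 19, 28, 38, 76, 133, 266]
phi values: [1, 1, 2, 6, 6, 18, 12, 18, 36, 108, 108]
Sum = 316


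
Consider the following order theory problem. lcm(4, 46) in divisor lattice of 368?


Join=lcm.
gcd(4,46)=2
lcm=92


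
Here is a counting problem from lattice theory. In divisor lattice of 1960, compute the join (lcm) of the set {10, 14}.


In a divisor lattice, join = lcm (least common multiple).
Compute lcm iteratively: start with first element, then lcm(current, next).
Elements: [10, 14]
lcm(10,14) = 70
Final lcm = 70


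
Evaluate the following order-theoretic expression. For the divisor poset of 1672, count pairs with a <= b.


The order relation is {(a,b) : a <= b}, reflexive so it includes (a,a).
Examples: (1,1), (1,11), (1,152), (1,1672), (1,19), ...
Total ordered pairs: 90


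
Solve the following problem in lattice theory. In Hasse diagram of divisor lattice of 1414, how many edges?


A cover relation a -< b holds when a < b with no c strictly between.
Cover relations:
  1 -< 2
  1 -< 7
  1 -< 101
  2 -< 14
  2 -< 202
  7 -< 14
  7 -< 707
  14 -< 1414
  ...4 more
Total: 12


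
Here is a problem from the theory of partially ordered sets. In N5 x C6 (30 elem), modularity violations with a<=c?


Modular law: if a <= c then a v (b ^ c) = (a v b) ^ c.
Check all triples (a,b,c) with a <= c among 30 elements.
  e.g. a=(a,0), b=(c,0), c=(b,0): lhs=(a,0) != rhs=(b,0)
  e.g. a=(a,0), b=(c,1), c=(b,0): lhs=(a,0) != rhs=(b,0)
Total violating triples: 126


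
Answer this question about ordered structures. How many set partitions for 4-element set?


B(n) = number of set partitions of an n-element set.
B(n) satisfies the recurrence: B(n+1) = sum_k C(n,k)*B(k).
B(4) = 15


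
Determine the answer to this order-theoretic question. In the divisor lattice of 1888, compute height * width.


Height = length of longest chain minus 1; width = size of largest antichain.
A maximum chain: 1 | 59 | 118 | 236 | 472 | 944 | 1888  (height 6).
A maximum antichain: {2, 59}  (width 2).
Product = 6 * 2 = 12


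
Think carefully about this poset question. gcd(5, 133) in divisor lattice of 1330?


Meet=gcd.
gcd(5,133)=1


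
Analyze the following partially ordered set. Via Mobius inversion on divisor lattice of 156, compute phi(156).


phi(n) = n * prod_{p|n} (1 - 1/p).
Prime divisors of 156: [2, 3, 13]
phi(156) = 156 * (1 - 1/2) * (1 - 1/3) * (1 - 1/13)
phi(156) = 48


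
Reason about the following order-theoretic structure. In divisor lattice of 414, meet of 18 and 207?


In a divisor lattice, meet = gcd (greatest common divisor).
By Euclidean algorithm or factoring: gcd(18,207) = 9


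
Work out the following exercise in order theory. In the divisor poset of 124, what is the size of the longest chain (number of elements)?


A chain is a totally ordered subset; we count the number of elements in a maximum chain.
Compute, for each element x, the size of the longest chain ending at x:
  1: 1
  2: 2
  31: 2
  4: 3
  62: 3
  124: 4
A maximum chain: 1 < 2 < 4 < 124
Number of elements in the longest chain: 4


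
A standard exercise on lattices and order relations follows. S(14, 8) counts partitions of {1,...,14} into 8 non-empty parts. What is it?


S(n,k) = k*S(n-1,k) + S(n-1,k-1).
S(13,8) = 1899612, S(13,7) = 5715424
S(14,8) = 8*1899612 + 5715424 = 15196896 + 5715424
S(14,8) = 20912320


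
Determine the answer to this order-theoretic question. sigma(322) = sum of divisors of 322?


sigma(n) = sum of divisors.
Divisors of 322: [1, 2, 7, 14, 23, 46, 161, 322]
Sum = 576


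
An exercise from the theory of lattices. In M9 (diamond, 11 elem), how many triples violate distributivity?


Distributive law: a ^ (b v c) = (a ^ b) v (a ^ c).
Check all 11^3 = 1331 ordered triples (a,b,c).
  e.g. a=a1, b=a2, c=a3: lhs=a1 != rhs=0
  e.g. a=a1, b=a2, c=a4: lhs=a1 != rhs=0
Total violating triples: 504


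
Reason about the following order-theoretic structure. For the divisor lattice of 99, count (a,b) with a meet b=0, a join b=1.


Complement pair (a,b): a meet b = bottom, a join b = top.
Here: gcd(a,b)=1 and lcm(a,b)=99, i.e. a*b=99 with a,b coprime.
Pairs found: (1,99), (9,11), (11,9), (99,1)
Total ordered pairs: 4


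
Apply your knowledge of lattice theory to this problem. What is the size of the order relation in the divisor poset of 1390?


The order relation is {(a,b) : a <= b}, reflexive so it includes (a,a).
Examples: (1,1), (1,10), (1,139), (1,1390), (1,2), ...
Total ordered pairs: 27


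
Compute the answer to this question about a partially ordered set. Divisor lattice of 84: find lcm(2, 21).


In a divisor lattice, join = lcm (least common multiple).
gcd(2,21) = 1
lcm(2,21) = 2*21/gcd = 42/1 = 42


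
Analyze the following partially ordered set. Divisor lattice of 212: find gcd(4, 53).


In a divisor lattice, meet = gcd (greatest common divisor).
By Euclidean algorithm or factoring: gcd(4,53) = 1


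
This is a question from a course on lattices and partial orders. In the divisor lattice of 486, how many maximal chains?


A maximal chain goes from the minimum element to a maximal element via cover relations.
Counting all min-to-max paths in the cover graph.
Total maximal chains: 6


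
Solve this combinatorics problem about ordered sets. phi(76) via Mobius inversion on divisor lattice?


phi(n) = n * prod_{p|n} (1 - 1/p).
Prime divisors of 76: [2, 19]
phi(76) = 76 * (1 - 1/2) * (1 - 1/19)
phi(76) = 36


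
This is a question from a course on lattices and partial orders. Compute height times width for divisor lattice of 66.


Height = length of longest chain minus 1; width = size of largest antichain.
A maximum chain: 1 | 11 | 33 | 66  (height 3).
A maximum antichain: {2, 3, 11}  (width 3).
Product = 3 * 3 = 9


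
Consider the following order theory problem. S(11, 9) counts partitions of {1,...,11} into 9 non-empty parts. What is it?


S(n,k) = k*S(n-1,k) + S(n-1,k-1).
S(10,9) = 45, S(10,8) = 750
S(11,9) = 9*45 + 750 = 405 + 750
S(11,9) = 1155


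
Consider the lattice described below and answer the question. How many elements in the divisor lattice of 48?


Divisors of 48: [1, 2, 3, 4, 6, 8, 12, 16, 24, 48]
Count: 10


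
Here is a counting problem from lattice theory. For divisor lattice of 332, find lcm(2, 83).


In a divisor lattice, join = lcm (least common multiple).
Compute lcm iteratively: start with first element, then lcm(current, next).
Elements: [2, 83]
lcm(2,83) = 166
Final lcm = 166


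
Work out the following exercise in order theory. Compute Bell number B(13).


B(n) = number of set partitions of an n-element set.
B(n) satisfies the recurrence: B(n+1) = sum_k C(n,k)*B(k).
B(13) = 27644437
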